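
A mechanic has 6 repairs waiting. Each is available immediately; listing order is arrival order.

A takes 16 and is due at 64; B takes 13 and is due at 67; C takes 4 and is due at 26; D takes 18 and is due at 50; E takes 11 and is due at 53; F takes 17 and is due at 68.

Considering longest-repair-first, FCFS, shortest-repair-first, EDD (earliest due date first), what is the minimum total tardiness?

11

LPT (decreasing processing time): D F A B E C.
D: 0→18, due 50, tardiness 0
F: 18→35, due 68, tardiness 0
A: 35→51, due 64, tardiness 0
B: 51→64, due 67, tardiness 0
E: 64→75, due 53, tardiness 22
C: 75→79, due 26, tardiness 53
Sum = 0+0+0+0+22+53 = 75.
FIFO (arrival order): A B C D E F.
A: 0→16, due 64, tardiness 0
B: 16→29, due 67, tardiness 0
C: 29→33, due 26, tardiness 7
D: 33→51, due 50, tardiness 1
E: 51→62, due 53, tardiness 9
F: 62→79, due 68, tardiness 11
Sum = 0+0+7+1+9+11 = 28.
SPT (increasing processing time): C E B A F D.
C: 0→4, due 26, tardiness 0
E: 4→15, due 53, tardiness 0
B: 15→28, due 67, tardiness 0
A: 28→44, due 64, tardiness 0
F: 44→61, due 68, tardiness 0
D: 61→79, due 50, tardiness 29
Sum = 0+0+0+0+0+29 = 29.
EDD (increasing due date): C D E A B F.
C: 0→4, due 26, tardiness 0
D: 4→22, due 50, tardiness 0
E: 22→33, due 53, tardiness 0
A: 33→49, due 64, tardiness 0
B: 49→62, due 67, tardiness 0
F: 62→79, due 68, tardiness 11
Sum = 0+0+0+0+0+11 = 11.
LPT 75, FIFO 28, SPT 29, EDD 11 → minimum 11.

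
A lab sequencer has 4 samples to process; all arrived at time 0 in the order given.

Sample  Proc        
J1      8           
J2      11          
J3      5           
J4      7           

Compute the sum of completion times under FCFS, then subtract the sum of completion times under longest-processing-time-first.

-5

FIFO (arrival order): J1 J2 J3 J4.
J1: 0→8
J2: 8→19
J3: 19→24
J4: 24→31
Sum = 8+19+24+31 = 82.
LPT (decreasing processing time): J2 J1 J4 J3.
J2: 0→11
J1: 11→19
J4: 19→26
J3: 26→31
Sum = 11+19+26+31 = 87.
Difference = 82 − 87 = -5.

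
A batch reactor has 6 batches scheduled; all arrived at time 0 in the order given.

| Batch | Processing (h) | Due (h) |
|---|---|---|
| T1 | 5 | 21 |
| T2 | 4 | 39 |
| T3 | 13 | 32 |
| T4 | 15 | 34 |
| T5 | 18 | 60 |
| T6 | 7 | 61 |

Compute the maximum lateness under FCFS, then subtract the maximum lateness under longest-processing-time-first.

-34

FIFO (arrival order): T1 T2 T3 T4 T5 T6.
T1: 0→5, due 21, lateness -16
T2: 5→9, due 39, lateness -30
T3: 9→22, due 32, lateness -10
T4: 22→37, due 34, lateness 3
T5: 37→55, due 60, lateness -5
T6: 55→62, due 61, lateness 1
Maximum = 3.
LPT (decreasing processing time): T5 T4 T3 T6 T1 T2.
T5: 0→18, due 60, lateness -42
T4: 18→33, due 34, lateness -1
T3: 33→46, due 32, lateness 14
T6: 46→53, due 61, lateness -8
T1: 53→58, due 21, lateness 37
T2: 58→62, due 39, lateness 23
Maximum = 37.
Difference = 3 − 37 = -34.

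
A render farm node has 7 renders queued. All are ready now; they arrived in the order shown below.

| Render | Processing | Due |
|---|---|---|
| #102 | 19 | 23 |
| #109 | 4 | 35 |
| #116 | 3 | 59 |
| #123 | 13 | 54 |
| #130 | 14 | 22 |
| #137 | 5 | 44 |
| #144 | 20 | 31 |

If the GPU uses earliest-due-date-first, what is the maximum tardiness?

EDD (increasing due date): #130 #102 #144 #109 #137 #123 #116.
#130: 0→14, due 22, tardiness 0
#102: 14→33, due 23, tardiness 10
#144: 33→53, due 31, tardiness 22
#109: 53→57, due 35, tardiness 22
#137: 57→62, due 44, tardiness 18
#123: 62→75, due 54, tardiness 21
#116: 75→78, due 59, tardiness 19
Maximum = 22.

22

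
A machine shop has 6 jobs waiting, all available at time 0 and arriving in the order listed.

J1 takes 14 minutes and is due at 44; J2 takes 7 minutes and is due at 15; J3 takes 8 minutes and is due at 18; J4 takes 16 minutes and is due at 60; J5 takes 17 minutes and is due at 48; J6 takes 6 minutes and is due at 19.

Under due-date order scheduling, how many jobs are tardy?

EDD (increasing due date): J2 J3 J6 J1 J5 J4.
J2: 0→7, due 15, tardiness 0
J3: 7→15, due 18, tardiness 0
J6: 15→21, due 19, tardiness 2
J1: 21→35, due 44, tardiness 0
J5: 35→52, due 48, tardiness 4
J4: 52→68, due 60, tardiness 8
Late jobs: 3.

3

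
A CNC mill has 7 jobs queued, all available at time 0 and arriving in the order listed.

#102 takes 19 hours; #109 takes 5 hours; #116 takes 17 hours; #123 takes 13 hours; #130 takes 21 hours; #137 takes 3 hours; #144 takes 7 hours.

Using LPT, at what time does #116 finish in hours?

57

LPT (decreasing processing time): #130 #102 #116 #123 #144 #109 #137.
#130: 0→21
#102: 21→40
#116: 40→57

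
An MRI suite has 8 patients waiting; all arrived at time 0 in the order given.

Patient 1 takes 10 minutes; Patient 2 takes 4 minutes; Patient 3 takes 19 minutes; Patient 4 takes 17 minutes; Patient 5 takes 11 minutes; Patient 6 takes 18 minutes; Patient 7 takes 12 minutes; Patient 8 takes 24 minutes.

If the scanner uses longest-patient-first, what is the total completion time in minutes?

623

LPT (decreasing processing time): Patient 8 Patient 3 Patient 6 Patient 4 Patient 7 Patient 5 Patient 1 Patient 2.
Patient 8: 0→24
Patient 3: 24→43
Patient 6: 43→61
Patient 4: 61→78
Patient 7: 78→90
Patient 5: 90→101
Patient 1: 101→111
Patient 2: 111→115
Sum = 24+43+61+78+90+101+111+115 = 623.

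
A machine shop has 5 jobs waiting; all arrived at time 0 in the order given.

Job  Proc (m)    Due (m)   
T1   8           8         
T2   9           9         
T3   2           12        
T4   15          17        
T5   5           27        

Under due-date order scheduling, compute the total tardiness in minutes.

44

EDD (increasing due date): T1 T2 T3 T4 T5.
T1: 0→8, due 8, tardiness 0
T2: 8→17, due 9, tardiness 8
T3: 17→19, due 12, tardiness 7
T4: 19→34, due 17, tardiness 17
T5: 34→39, due 27, tardiness 12
Sum = 0+8+7+17+12 = 44.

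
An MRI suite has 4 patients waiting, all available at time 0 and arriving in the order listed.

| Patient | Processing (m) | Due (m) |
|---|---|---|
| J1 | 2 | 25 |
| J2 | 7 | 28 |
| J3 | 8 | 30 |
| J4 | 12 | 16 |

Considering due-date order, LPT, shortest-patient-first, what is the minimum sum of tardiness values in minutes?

0

EDD (increasing due date): J4 J1 J2 J3.
J4: 0→12, due 16, tardiness 0
J1: 12→14, due 25, tardiness 0
J2: 14→21, due 28, tardiness 0
J3: 21→29, due 30, tardiness 0
Sum = 0+0+0+0 = 0.
LPT (decreasing processing time): J4 J3 J2 J1.
J4: 0→12, due 16, tardiness 0
J3: 12→20, due 30, tardiness 0
J2: 20→27, due 28, tardiness 0
J1: 27→29, due 25, tardiness 4
Sum = 0+0+0+4 = 4.
SPT (increasing processing time): J1 J2 J3 J4.
J1: 0→2, due 25, tardiness 0
J2: 2→9, due 28, tardiness 0
J3: 9→17, due 30, tardiness 0
J4: 17→29, due 16, tardiness 13
Sum = 0+0+0+13 = 13.
EDD 0, LPT 4, SPT 13 → minimum 0.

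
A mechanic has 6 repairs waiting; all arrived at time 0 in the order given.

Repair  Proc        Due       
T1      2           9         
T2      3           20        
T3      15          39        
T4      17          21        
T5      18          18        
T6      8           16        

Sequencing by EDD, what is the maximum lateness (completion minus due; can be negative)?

27

EDD (increasing due date): T1 T6 T5 T2 T4 T3.
T1: 0→2, due 9, lateness -7
T6: 2→10, due 16, lateness -6
T5: 10→28, due 18, lateness 10
T2: 28→31, due 20, lateness 11
T4: 31→48, due 21, lateness 27
T3: 48→63, due 39, lateness 24
Maximum = 27.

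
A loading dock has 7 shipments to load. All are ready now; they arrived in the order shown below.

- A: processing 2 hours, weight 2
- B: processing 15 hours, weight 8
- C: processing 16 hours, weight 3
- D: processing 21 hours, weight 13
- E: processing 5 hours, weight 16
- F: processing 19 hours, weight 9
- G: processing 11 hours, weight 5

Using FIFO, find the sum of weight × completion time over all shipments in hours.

3032

FIFO (arrival order): A B C D E F G.
A: finishes 2, weight 2, w·C = 4
B: finishes 17, weight 8, w·C = 136
C: finishes 33, weight 3, w·C = 99
D: finishes 54, weight 13, w·C = 702
E: finishes 59, weight 16, w·C = 944
F: finishes 78, weight 9, w·C = 702
G: finishes 89, weight 5, w·C = 445
Sum = 4+136+99+702+944+702+445 = 3032.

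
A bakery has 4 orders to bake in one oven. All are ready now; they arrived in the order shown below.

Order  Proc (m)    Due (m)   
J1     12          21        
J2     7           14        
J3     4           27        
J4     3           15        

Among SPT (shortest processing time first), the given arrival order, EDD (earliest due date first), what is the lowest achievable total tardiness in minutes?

SPT (increasing processing time): J4 J3 J2 J1.
J4: 0→3, due 15, tardiness 0
J3: 3→7, due 27, tardiness 0
J2: 7→14, due 14, tardiness 0
J1: 14→26, due 21, tardiness 5
Sum = 0+0+0+5 = 5.
FIFO (arrival order): J1 J2 J3 J4.
J1: 0→12, due 21, tardiness 0
J2: 12→19, due 14, tardiness 5
J3: 19→23, due 27, tardiness 0
J4: 23→26, due 15, tardiness 11
Sum = 0+5+0+11 = 16.
EDD (increasing due date): J2 J4 J1 J3.
J2: 0→7, due 14, tardiness 0
J4: 7→10, due 15, tardiness 0
J1: 10→22, due 21, tardiness 1
J3: 22→26, due 27, tardiness 0
Sum = 0+0+1+0 = 1.
SPT 5, FIFO 16, EDD 1 → minimum 1.

1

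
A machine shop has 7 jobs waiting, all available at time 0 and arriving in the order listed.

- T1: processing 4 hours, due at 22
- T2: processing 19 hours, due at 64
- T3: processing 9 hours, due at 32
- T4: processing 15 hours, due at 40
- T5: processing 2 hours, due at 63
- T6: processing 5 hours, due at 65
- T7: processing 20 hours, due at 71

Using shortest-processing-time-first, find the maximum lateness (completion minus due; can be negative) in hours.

3

SPT (increasing processing time): T5 T1 T6 T3 T4 T2 T7.
T5: 0→2, due 63, lateness -61
T1: 2→6, due 22, lateness -16
T6: 6→11, due 65, lateness -54
T3: 11→20, due 32, lateness -12
T4: 20→35, due 40, lateness -5
T2: 35→54, due 64, lateness -10
T7: 54→74, due 71, lateness 3
Maximum = 3.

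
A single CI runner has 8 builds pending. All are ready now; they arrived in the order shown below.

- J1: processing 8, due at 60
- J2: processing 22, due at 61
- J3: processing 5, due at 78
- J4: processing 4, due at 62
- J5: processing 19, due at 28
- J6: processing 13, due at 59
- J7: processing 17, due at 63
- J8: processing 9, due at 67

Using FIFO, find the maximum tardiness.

FIFO (arrival order): J1 J2 J3 J4 J5 J6 J7 J8.
J1: 0→8, due 60, tardiness 0
J2: 8→30, due 61, tardiness 0
J3: 30→35, due 78, tardiness 0
J4: 35→39, due 62, tardiness 0
J5: 39→58, due 28, tardiness 30
J6: 58→71, due 59, tardiness 12
J7: 71→88, due 63, tardiness 25
J8: 88→97, due 67, tardiness 30
Maximum = 30.

30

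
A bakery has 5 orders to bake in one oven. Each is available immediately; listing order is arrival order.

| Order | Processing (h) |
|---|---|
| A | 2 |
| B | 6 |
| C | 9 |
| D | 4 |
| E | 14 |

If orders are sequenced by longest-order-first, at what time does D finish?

LPT (decreasing processing time): E C B D A.
E: 0→14
C: 14→23
B: 23→29
D: 29→33

33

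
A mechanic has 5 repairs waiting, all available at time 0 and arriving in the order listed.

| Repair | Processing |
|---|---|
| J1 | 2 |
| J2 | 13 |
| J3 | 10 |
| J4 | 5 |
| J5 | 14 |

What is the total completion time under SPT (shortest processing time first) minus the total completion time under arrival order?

SPT (increasing processing time): J1 J4 J3 J2 J5.
J1: 0→2
J4: 2→7
J3: 7→17
J2: 17→30
J5: 30→44
Sum = 2+7+17+30+44 = 100.
FIFO (arrival order): J1 J2 J3 J4 J5.
J1: 0→2
J2: 2→15
J3: 15→25
J4: 25→30
J5: 30→44
Sum = 2+15+25+30+44 = 116.
Difference = 100 − 116 = -16.

-16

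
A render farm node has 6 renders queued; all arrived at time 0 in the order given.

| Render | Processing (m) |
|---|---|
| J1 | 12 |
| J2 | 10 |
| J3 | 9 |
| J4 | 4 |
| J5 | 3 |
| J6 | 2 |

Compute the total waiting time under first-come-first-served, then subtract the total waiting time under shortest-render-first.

76

FIFO (arrival order): J1 J2 J3 J4 J5 J6.
J1: waits 0, runs 0→12
J2: waits 12, runs 12→22
J3: waits 22, runs 22→31
J4: waits 31, runs 31→35
J5: waits 35, runs 35→38
J6: waits 38, runs 38→40
Sum = 0+12+22+31+35+38 = 138.
SPT (increasing processing time): J6 J5 J4 J3 J2 J1.
J6: waits 0, runs 0→2
J5: waits 2, runs 2→5
J4: waits 5, runs 5→9
J3: waits 9, runs 9→18
J2: waits 18, runs 18→28
J1: waits 28, runs 28→40
Sum = 0+2+5+9+18+28 = 62.
Difference = 138 − 62 = 76.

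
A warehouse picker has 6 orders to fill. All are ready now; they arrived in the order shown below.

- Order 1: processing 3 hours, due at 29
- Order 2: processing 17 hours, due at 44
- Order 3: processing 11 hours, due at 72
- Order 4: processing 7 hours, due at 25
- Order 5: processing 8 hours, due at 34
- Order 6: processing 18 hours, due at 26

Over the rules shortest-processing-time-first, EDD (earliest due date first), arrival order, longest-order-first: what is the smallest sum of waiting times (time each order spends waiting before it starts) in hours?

106

SPT (increasing processing time): Order 1 Order 4 Order 5 Order 3 Order 2 Order 6.
Order 1: waits 0, runs 0→3
Order 4: waits 3, runs 3→10
Order 5: waits 10, runs 10→18
Order 3: waits 18, runs 18→29
Order 2: waits 29, runs 29→46
Order 6: waits 46, runs 46→64
Sum = 0+3+10+18+29+46 = 106.
EDD (increasing due date): Order 4 Order 6 Order 1 Order 5 Order 2 Order 3.
Order 4: waits 0, runs 0→7
Order 6: waits 7, runs 7→25
Order 1: waits 25, runs 25→28
Order 5: waits 28, runs 28→36
Order 2: waits 36, runs 36→53
Order 3: waits 53, runs 53→64
Sum = 0+7+25+28+36+53 = 149.
FIFO (arrival order): Order 1 Order 2 Order 3 Order 4 Order 5 Order 6.
Order 1: waits 0, runs 0→3
Order 2: waits 3, runs 3→20
Order 3: waits 20, runs 20→31
Order 4: waits 31, runs 31→38
Order 5: waits 38, runs 38→46
Order 6: waits 46, runs 46→64
Sum = 0+3+20+31+38+46 = 138.
LPT (decreasing processing time): Order 6 Order 2 Order 3 Order 5 Order 4 Order 1.
Order 6: waits 0, runs 0→18
Order 2: waits 18, runs 18→35
Order 3: waits 35, runs 35→46
Order 5: waits 46, runs 46→54
Order 4: waits 54, runs 54→61
Order 1: waits 61, runs 61→64
Sum = 0+18+35+46+54+61 = 214.
SPT 106, EDD 149, FIFO 138, LPT 214 → minimum 106.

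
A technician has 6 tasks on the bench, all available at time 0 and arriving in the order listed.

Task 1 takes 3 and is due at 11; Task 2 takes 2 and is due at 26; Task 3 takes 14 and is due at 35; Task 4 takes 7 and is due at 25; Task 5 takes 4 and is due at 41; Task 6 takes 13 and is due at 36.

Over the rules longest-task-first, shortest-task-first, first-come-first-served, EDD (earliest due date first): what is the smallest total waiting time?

LPT (decreasing processing time): Task 3 Task 6 Task 4 Task 5 Task 1 Task 2.
Task 3: waits 0, runs 0→14
Task 6: waits 14, runs 14→27
Task 4: waits 27, runs 27→34
Task 5: waits 34, runs 34→38
Task 1: waits 38, runs 38→41
Task 2: waits 41, runs 41→43
Sum = 0+14+27+34+38+41 = 154.
SPT (increasing processing time): Task 2 Task 1 Task 5 Task 4 Task 6 Task 3.
Task 2: waits 0, runs 0→2
Task 1: waits 2, runs 2→5
Task 5: waits 5, runs 5→9
Task 4: waits 9, runs 9→16
Task 6: waits 16, runs 16→29
Task 3: waits 29, runs 29→43
Sum = 0+2+5+9+16+29 = 61.
FIFO (arrival order): Task 1 Task 2 Task 3 Task 4 Task 5 Task 6.
Task 1: waits 0, runs 0→3
Task 2: waits 3, runs 3→5
Task 3: waits 5, runs 5→19
Task 4: waits 19, runs 19→26
Task 5: waits 26, runs 26→30
Task 6: waits 30, runs 30→43
Sum = 0+3+5+19+26+30 = 83.
EDD (increasing due date): Task 1 Task 4 Task 2 Task 3 Task 6 Task 5.
Task 1: waits 0, runs 0→3
Task 4: waits 3, runs 3→10
Task 2: waits 10, runs 10→12
Task 3: waits 12, runs 12→26
Task 6: waits 26, runs 26→39
Task 5: waits 39, runs 39→43
Sum = 0+3+10+12+26+39 = 90.
LPT 154, SPT 61, FIFO 83, EDD 90 → minimum 61.

61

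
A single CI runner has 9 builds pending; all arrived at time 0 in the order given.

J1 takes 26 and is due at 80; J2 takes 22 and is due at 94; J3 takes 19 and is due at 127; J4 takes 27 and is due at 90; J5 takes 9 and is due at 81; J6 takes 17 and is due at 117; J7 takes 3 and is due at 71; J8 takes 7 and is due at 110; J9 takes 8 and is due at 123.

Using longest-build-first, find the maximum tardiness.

LPT (decreasing processing time): J4 J1 J2 J3 J6 J5 J9 J8 J7.
J4: 0→27, due 90, tardiness 0
J1: 27→53, due 80, tardiness 0
J2: 53→75, due 94, tardiness 0
J3: 75→94, due 127, tardiness 0
J6: 94→111, due 117, tardiness 0
J5: 111→120, due 81, tardiness 39
J9: 120→128, due 123, tardiness 5
J8: 128→135, due 110, tardiness 25
J7: 135→138, due 71, tardiness 67
Maximum = 67.

67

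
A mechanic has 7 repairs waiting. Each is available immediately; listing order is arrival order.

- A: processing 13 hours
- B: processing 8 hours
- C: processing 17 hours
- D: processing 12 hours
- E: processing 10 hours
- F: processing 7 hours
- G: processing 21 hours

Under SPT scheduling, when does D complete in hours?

SPT (increasing processing time): F B E D A C G.
F: 0→7
B: 7→15
E: 15→25
D: 25→37

37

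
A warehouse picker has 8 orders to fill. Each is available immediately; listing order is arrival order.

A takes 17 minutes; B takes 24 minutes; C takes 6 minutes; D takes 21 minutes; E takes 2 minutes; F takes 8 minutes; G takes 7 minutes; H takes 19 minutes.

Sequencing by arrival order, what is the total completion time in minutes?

FIFO (arrival order): A B C D E F G H.
A: 0→17
B: 17→41
C: 41→47
D: 47→68
E: 68→70
F: 70→78
G: 78→85
H: 85→104
Sum = 17+41+47+68+70+78+85+104 = 510.

510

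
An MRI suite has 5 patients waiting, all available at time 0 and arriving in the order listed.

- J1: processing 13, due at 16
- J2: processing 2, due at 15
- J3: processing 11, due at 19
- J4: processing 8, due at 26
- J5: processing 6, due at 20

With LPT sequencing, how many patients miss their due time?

4

LPT (decreasing processing time): J1 J3 J4 J5 J2.
J1: 0→13, due 16, tardiness 0
J3: 13→24, due 19, tardiness 5
J4: 24→32, due 26, tardiness 6
J5: 32→38, due 20, tardiness 18
J2: 38→40, due 15, tardiness 25
Late patients: 4.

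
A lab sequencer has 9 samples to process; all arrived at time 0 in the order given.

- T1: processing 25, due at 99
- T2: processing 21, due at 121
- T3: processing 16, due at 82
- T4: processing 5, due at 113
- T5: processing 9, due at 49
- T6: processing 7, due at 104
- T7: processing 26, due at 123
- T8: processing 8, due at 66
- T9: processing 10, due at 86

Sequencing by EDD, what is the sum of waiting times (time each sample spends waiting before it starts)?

426

EDD (increasing due date): T5 T8 T3 T9 T1 T6 T4 T2 T7.
T5: waits 0, runs 0→9
T8: waits 9, runs 9→17
T3: waits 17, runs 17→33
T9: waits 33, runs 33→43
T1: waits 43, runs 43→68
T6: waits 68, runs 68→75
T4: waits 75, runs 75→80
T2: waits 80, runs 80→101
T7: waits 101, runs 101→127
Sum = 0+9+17+33+43+68+75+80+101 = 426.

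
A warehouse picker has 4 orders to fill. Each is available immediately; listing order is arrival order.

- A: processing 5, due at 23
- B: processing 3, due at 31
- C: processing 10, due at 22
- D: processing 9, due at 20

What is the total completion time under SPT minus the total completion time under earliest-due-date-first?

-24

SPT (increasing processing time): B A D C.
B: 0→3
A: 3→8
D: 8→17
C: 17→27
Sum = 3+8+17+27 = 55.
EDD (increasing due date): D C A B.
D: 0→9
C: 9→19
A: 19→24
B: 24→27
Sum = 9+19+24+27 = 79.
Difference = 55 − 79 = -24.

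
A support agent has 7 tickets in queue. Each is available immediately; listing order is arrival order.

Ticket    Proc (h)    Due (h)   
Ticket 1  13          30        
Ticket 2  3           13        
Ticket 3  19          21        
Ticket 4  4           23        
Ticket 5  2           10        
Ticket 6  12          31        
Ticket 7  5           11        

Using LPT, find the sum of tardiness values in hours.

174

LPT (decreasing processing time): Ticket 3 Ticket 1 Ticket 6 Ticket 7 Ticket 4 Ticket 2 Ticket 5.
Ticket 3: 0→19, due 21, tardiness 0
Ticket 1: 19→32, due 30, tardiness 2
Ticket 6: 32→44, due 31, tardiness 13
Ticket 7: 44→49, due 11, tardiness 38
Ticket 4: 49→53, due 23, tardiness 30
Ticket 2: 53→56, due 13, tardiness 43
Ticket 5: 56→58, due 10, tardiness 48
Sum = 0+2+13+38+30+43+48 = 174.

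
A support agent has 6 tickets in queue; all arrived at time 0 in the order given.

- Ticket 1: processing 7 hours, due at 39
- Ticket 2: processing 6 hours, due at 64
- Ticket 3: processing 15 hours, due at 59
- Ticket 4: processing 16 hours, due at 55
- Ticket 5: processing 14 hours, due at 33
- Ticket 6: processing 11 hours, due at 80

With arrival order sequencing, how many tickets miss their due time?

1

FIFO (arrival order): Ticket 1 Ticket 2 Ticket 3 Ticket 4 Ticket 5 Ticket 6.
Ticket 1: 0→7, due 39, tardiness 0
Ticket 2: 7→13, due 64, tardiness 0
Ticket 3: 13→28, due 59, tardiness 0
Ticket 4: 28→44, due 55, tardiness 0
Ticket 5: 44→58, due 33, tardiness 25
Ticket 6: 58→69, due 80, tardiness 0
Late tickets: 1.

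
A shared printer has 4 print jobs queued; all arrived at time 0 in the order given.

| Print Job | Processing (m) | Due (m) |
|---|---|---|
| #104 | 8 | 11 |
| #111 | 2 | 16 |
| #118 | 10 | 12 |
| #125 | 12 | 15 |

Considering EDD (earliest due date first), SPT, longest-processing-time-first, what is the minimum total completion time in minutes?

EDD (increasing due date): #104 #118 #125 #111.
#104: 0→8
#118: 8→18
#125: 18→30
#111: 30→32
Sum = 8+18+30+32 = 88.
SPT (increasing processing time): #111 #104 #118 #125.
#111: 0→2
#104: 2→10
#118: 10→20
#125: 20→32
Sum = 2+10+20+32 = 64.
LPT (decreasing processing time): #125 #118 #104 #111.
#125: 0→12
#118: 12→22
#104: 22→30
#111: 30→32
Sum = 12+22+30+32 = 96.
EDD 88, SPT 64, LPT 96 → minimum 64.

64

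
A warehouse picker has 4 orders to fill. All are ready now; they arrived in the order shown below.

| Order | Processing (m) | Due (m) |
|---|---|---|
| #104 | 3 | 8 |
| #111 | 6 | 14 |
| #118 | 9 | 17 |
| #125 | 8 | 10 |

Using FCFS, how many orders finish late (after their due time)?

2

FIFO (arrival order): #104 #111 #118 #125.
#104: 0→3, due 8, tardiness 0
#111: 3→9, due 14, tardiness 0
#118: 9→18, due 17, tardiness 1
#125: 18→26, due 10, tardiness 16
Late orders: 2.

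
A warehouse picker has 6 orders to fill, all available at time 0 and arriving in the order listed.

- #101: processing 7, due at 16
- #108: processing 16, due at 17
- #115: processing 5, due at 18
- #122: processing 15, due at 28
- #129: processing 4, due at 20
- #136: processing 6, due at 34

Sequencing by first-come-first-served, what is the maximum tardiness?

27

FIFO (arrival order): #101 #108 #115 #122 #129 #136.
#101: 0→7, due 16, tardiness 0
#108: 7→23, due 17, tardiness 6
#115: 23→28, due 18, tardiness 10
#122: 28→43, due 28, tardiness 15
#129: 43→47, due 20, tardiness 27
#136: 47→53, due 34, tardiness 19
Maximum = 27.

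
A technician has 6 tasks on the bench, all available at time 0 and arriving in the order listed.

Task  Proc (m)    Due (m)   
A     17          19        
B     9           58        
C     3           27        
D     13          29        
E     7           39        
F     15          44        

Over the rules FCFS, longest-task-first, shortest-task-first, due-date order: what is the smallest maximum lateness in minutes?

FIFO (arrival order): A B C D E F.
A: 0→17, due 19, lateness -2
B: 17→26, due 58, lateness -32
C: 26→29, due 27, lateness 2
D: 29→42, due 29, lateness 13
E: 42→49, due 39, lateness 10
F: 49→64, due 44, lateness 20
Maximum = 20.
LPT (decreasing processing time): A F D B E C.
A: 0→17, due 19, lateness -2
F: 17→32, due 44, lateness -12
D: 32→45, due 29, lateness 16
B: 45→54, due 58, lateness -4
E: 54→61, due 39, lateness 22
C: 61→64, due 27, lateness 37
Maximum = 37.
SPT (increasing processing time): C E B D F A.
C: 0→3, due 27, lateness -24
E: 3→10, due 39, lateness -29
B: 10→19, due 58, lateness -39
D: 19→32, due 29, lateness 3
F: 32→47, due 44, lateness 3
A: 47→64, due 19, lateness 45
Maximum = 45.
EDD (increasing due date): A C D E F B.
A: 0→17, due 19, lateness -2
C: 17→20, due 27, lateness -7
D: 20→33, due 29, lateness 4
E: 33→40, due 39, lateness 1
F: 40→55, due 44, lateness 11
B: 55→64, due 58, lateness 6
Maximum = 11.
FIFO 20, LPT 37, SPT 45, EDD 11 → minimum 11.

11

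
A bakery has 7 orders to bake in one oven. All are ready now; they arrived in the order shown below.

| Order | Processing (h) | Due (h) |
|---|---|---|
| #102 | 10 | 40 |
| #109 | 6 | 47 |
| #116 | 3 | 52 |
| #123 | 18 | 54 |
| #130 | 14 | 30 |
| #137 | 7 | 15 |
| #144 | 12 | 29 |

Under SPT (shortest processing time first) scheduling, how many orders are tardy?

SPT (increasing processing time): #116 #109 #137 #102 #144 #130 #123.
#116: 0→3, due 52, tardiness 0
#109: 3→9, due 47, tardiness 0
#137: 9→16, due 15, tardiness 1
#102: 16→26, due 40, tardiness 0
#144: 26→38, due 29, tardiness 9
#130: 38→52, due 30, tardiness 22
#123: 52→70, due 54, tardiness 16
Late orders: 4.

4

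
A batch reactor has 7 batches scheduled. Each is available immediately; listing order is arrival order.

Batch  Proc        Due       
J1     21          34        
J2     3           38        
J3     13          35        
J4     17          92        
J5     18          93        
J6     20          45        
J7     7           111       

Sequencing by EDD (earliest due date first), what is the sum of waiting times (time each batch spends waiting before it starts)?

EDD (increasing due date): J1 J3 J2 J6 J4 J5 J7.
J1: waits 0, runs 0→21
J3: waits 21, runs 21→34
J2: waits 34, runs 34→37
J6: waits 37, runs 37→57
J4: waits 57, runs 57→74
J5: waits 74, runs 74→92
J7: waits 92, runs 92→99
Sum = 0+21+34+37+57+74+92 = 315.

315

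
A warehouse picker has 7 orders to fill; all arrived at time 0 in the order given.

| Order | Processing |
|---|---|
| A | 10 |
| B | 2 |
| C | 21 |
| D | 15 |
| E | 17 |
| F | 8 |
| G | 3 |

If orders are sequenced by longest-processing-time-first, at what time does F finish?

71

LPT (decreasing processing time): C E D A F G B.
C: 0→21
E: 21→38
D: 38→53
A: 53→63
F: 63→71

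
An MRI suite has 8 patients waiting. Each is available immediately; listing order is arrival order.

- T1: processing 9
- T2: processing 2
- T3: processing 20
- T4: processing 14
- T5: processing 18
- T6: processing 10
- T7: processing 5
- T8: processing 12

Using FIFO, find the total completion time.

400

FIFO (arrival order): T1 T2 T3 T4 T5 T6 T7 T8.
T1: 0→9
T2: 9→11
T3: 11→31
T4: 31→45
T5: 45→63
T6: 63→73
T7: 73→78
T8: 78→90
Sum = 9+11+31+45+63+73+78+90 = 400.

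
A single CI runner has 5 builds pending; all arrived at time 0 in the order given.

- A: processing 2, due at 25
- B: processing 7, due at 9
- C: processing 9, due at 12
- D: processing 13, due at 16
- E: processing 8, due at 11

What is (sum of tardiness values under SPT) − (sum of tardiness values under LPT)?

-28

SPT (increasing processing time): A B E C D.
A: 0→2, due 25, tardiness 0
B: 2→9, due 9, tardiness 0
E: 9→17, due 11, tardiness 6
C: 17→26, due 12, tardiness 14
D: 26→39, due 16, tardiness 23
Sum = 0+0+6+14+23 = 43.
LPT (decreasing processing time): D C E B A.
D: 0→13, due 16, tardiness 0
C: 13→22, due 12, tardiness 10
E: 22→30, due 11, tardiness 19
B: 30→37, due 9, tardiness 28
A: 37→39, due 25, tardiness 14
Sum = 0+10+19+28+14 = 71.
Difference = 43 − 71 = -28.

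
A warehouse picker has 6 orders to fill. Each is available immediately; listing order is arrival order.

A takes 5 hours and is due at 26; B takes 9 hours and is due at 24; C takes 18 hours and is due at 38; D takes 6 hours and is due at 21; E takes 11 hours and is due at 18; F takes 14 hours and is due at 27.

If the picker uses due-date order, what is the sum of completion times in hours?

193

EDD (increasing due date): E D B A F C.
E: 0→11
D: 11→17
B: 17→26
A: 26→31
F: 31→45
C: 45→63
Sum = 11+17+26+31+45+63 = 193.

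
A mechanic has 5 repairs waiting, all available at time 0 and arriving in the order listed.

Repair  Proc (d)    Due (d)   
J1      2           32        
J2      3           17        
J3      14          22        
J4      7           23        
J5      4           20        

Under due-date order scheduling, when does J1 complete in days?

30

EDD (increasing due date): J2 J5 J3 J4 J1.
J2: 0→3
J5: 3→7
J3: 7→21
J4: 21→28
J1: 28→30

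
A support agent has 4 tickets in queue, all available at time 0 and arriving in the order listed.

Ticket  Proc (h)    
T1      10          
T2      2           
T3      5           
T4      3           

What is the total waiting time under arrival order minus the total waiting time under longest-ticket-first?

FIFO (arrival order): T1 T2 T3 T4.
T1: waits 0, runs 0→10
T2: waits 10, runs 10→12
T3: waits 12, runs 12→17
T4: waits 17, runs 17→20
Sum = 0+10+12+17 = 39.
LPT (decreasing processing time): T1 T3 T4 T2.
T1: waits 0, runs 0→10
T3: waits 10, runs 10→15
T4: waits 15, runs 15→18
T2: waits 18, runs 18→20
Sum = 0+10+15+18 = 43.
Difference = 39 − 43 = -4.

-4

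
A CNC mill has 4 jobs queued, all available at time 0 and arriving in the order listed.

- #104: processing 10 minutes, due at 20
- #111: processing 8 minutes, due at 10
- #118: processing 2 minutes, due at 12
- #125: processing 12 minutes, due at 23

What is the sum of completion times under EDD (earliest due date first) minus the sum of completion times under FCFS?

EDD (increasing due date): #111 #118 #104 #125.
#111: 0→8
#118: 8→10
#104: 10→20
#125: 20→32
Sum = 8+10+20+32 = 70.
FIFO (arrival order): #104 #111 #118 #125.
#104: 0→10
#111: 10→18
#118: 18→20
#125: 20→32
Sum = 10+18+20+32 = 80.
Difference = 70 − 80 = -10.

-10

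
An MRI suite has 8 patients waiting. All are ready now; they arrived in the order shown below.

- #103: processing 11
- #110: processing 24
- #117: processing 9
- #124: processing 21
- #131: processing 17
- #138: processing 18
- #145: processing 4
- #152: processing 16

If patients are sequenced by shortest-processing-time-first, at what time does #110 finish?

SPT (increasing processing time): #145 #117 #103 #152 #131 #138 #124 #110.
#145: 0→4
#117: 4→13
#103: 13→24
#152: 24→40
#131: 40→57
#138: 57→75
#124: 75→96
#110: 96→120

120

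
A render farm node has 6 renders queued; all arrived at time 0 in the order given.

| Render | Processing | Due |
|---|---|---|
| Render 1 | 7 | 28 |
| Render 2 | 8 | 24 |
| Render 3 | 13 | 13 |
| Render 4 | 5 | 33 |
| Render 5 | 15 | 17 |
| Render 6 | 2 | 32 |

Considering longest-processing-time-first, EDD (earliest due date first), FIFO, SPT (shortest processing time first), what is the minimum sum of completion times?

LPT (decreasing processing time): Render 5 Render 3 Render 2 Render 1 Render 4 Render 6.
Render 5: 0→15
Render 3: 15→28
Render 2: 28→36
Render 1: 36→43
Render 4: 43→48
Render 6: 48→50
Sum = 15+28+36+43+48+50 = 220.
EDD (increasing due date): Render 3 Render 5 Render 2 Render 1 Render 6 Render 4.
Render 3: 0→13
Render 5: 13→28
Render 2: 28→36
Render 1: 36→43
Render 6: 43→45
Render 4: 45→50
Sum = 13+28+36+43+45+50 = 215.
FIFO (arrival order): Render 1 Render 2 Render 3 Render 4 Render 5 Render 6.
Render 1: 0→7
Render 2: 7→15
Render 3: 15→28
Render 4: 28→33
Render 5: 33→48
Render 6: 48→50
Sum = 7+15+28+33+48+50 = 181.
SPT (increasing processing time): Render 6 Render 4 Render 1 Render 2 Render 3 Render 5.
Render 6: 0→2
Render 4: 2→7
Render 1: 7→14
Render 2: 14→22
Render 3: 22→35
Render 5: 35→50
Sum = 2+7+14+22+35+50 = 130.
LPT 220, EDD 215, FIFO 181, SPT 130 → minimum 130.

130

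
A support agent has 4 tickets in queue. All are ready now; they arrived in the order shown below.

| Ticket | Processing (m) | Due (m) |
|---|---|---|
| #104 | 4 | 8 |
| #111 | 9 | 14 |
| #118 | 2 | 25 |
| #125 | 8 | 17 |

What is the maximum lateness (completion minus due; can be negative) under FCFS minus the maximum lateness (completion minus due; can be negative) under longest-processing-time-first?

-7

FIFO (arrival order): #104 #111 #118 #125.
#104: 0→4, due 8, lateness -4
#111: 4→13, due 14, lateness -1
#118: 13→15, due 25, lateness -10
#125: 15→23, due 17, lateness 6
Maximum = 6.
LPT (decreasing processing time): #111 #125 #104 #118.
#111: 0→9, due 14, lateness -5
#125: 9→17, due 17, lateness 0
#104: 17→21, due 8, lateness 13
#118: 21→23, due 25, lateness -2
Maximum = 13.
Difference = 6 − 13 = -7.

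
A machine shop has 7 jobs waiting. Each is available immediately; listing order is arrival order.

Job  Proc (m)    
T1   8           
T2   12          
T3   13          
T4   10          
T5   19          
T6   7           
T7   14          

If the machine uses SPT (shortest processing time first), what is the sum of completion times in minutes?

SPT (increasing processing time): T6 T1 T4 T2 T3 T7 T5.
T6: 0→7
T1: 7→15
T4: 15→25
T2: 25→37
T3: 37→50
T7: 50→64
T5: 64→83
Sum = 7+15+25+37+50+64+83 = 281.

281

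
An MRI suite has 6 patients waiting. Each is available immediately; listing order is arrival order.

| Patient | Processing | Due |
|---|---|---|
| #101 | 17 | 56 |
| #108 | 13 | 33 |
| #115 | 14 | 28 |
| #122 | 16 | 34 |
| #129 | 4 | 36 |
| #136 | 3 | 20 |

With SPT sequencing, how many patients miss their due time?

3

SPT (increasing processing time): #136 #129 #108 #115 #122 #101.
#136: 0→3, due 20, tardiness 0
#129: 3→7, due 36, tardiness 0
#108: 7→20, due 33, tardiness 0
#115: 20→34, due 28, tardiness 6
#122: 34→50, due 34, tardiness 16
#101: 50→67, due 56, tardiness 11
Late patients: 3.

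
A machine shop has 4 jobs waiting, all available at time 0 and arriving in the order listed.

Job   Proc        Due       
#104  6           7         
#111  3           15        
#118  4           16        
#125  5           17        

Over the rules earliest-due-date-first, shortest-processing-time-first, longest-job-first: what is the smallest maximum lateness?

EDD (increasing due date): #104 #111 #118 #125.
#104: 0→6, due 7, lateness -1
#111: 6→9, due 15, lateness -6
#118: 9→13, due 16, lateness -3
#125: 13→18, due 17, lateness 1
Maximum = 1.
SPT (increasing processing time): #111 #118 #125 #104.
#111: 0→3, due 15, lateness -12
#118: 3→7, due 16, lateness -9
#125: 7→12, due 17, lateness -5
#104: 12→18, due 7, lateness 11
Maximum = 11.
LPT (decreasing processing time): #104 #125 #118 #111.
#104: 0→6, due 7, lateness -1
#125: 6→11, due 17, lateness -6
#118: 11→15, due 16, lateness -1
#111: 15→18, due 15, lateness 3
Maximum = 3.
EDD 1, SPT 11, LPT 3 → minimum 1.

1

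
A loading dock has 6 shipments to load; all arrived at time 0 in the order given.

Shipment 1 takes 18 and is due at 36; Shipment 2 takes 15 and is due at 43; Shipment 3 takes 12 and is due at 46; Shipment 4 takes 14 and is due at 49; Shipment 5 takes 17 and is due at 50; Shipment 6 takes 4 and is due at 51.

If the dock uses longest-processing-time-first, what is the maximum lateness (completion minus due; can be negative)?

30

LPT (decreasing processing time): Shipment 1 Shipment 5 Shipment 2 Shipment 4 Shipment 3 Shipment 6.
Shipment 1: 0→18, due 36, lateness -18
Shipment 5: 18→35, due 50, lateness -15
Shipment 2: 35→50, due 43, lateness 7
Shipment 4: 50→64, due 49, lateness 15
Shipment 3: 64→76, due 46, lateness 30
Shipment 6: 76→80, due 51, lateness 29
Maximum = 30.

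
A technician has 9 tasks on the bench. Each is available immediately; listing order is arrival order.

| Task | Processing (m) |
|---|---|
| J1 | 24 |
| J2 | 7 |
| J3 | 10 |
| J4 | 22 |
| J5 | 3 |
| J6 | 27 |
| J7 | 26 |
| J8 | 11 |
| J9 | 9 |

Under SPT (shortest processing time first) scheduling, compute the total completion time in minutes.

SPT (increasing processing time): J5 J2 J9 J3 J8 J4 J1 J7 J6.
J5: 0→3
J2: 3→10
J9: 10→19
J3: 19→29
J8: 29→40
J4: 40→62
J1: 62→86
J7: 86→112
J6: 112→139
Sum = 3+10+19+29+40+62+86+112+139 = 500.

500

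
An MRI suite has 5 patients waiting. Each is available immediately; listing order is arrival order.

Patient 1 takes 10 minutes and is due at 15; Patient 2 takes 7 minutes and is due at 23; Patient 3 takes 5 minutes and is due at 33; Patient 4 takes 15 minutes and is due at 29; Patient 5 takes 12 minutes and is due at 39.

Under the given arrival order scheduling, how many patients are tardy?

FIFO (arrival order): Patient 1 Patient 2 Patient 3 Patient 4 Patient 5.
Patient 1: 0→10, due 15, tardiness 0
Patient 2: 10→17, due 23, tardiness 0
Patient 3: 17→22, due 33, tardiness 0
Patient 4: 22→37, due 29, tardiness 8
Patient 5: 37→49, due 39, tardiness 10
Late patients: 2.

2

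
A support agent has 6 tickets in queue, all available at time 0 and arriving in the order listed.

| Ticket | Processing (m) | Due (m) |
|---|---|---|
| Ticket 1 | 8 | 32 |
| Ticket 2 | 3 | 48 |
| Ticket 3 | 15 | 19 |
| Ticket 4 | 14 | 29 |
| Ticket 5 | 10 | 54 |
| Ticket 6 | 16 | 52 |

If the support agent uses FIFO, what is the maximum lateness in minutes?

FIFO (arrival order): Ticket 1 Ticket 2 Ticket 3 Ticket 4 Ticket 5 Ticket 6.
Ticket 1: 0→8, due 32, lateness -24
Ticket 2: 8→11, due 48, lateness -37
Ticket 3: 11→26, due 19, lateness 7
Ticket 4: 26→40, due 29, lateness 11
Ticket 5: 40→50, due 54, lateness -4
Ticket 6: 50→66, due 52, lateness 14
Maximum = 14.

14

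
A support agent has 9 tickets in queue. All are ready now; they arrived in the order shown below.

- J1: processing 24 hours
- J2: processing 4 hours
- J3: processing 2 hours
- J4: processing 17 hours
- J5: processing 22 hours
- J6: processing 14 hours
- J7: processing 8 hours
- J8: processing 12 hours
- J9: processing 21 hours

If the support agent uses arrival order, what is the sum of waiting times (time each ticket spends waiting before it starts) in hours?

475

FIFO (arrival order): J1 J2 J3 J4 J5 J6 J7 J8 J9.
J1: waits 0, runs 0→24
J2: waits 24, runs 24→28
J3: waits 28, runs 28→30
J4: waits 30, runs 30→47
J5: waits 47, runs 47→69
J6: waits 69, runs 69→83
J7: waits 83, runs 83→91
J8: waits 91, runs 91→103
J9: waits 103, runs 103→124
Sum = 0+24+28+30+47+69+83+91+103 = 475.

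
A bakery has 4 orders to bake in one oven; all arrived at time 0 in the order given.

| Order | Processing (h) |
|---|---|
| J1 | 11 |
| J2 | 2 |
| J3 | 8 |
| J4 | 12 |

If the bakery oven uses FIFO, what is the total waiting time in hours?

FIFO (arrival order): J1 J2 J3 J4.
J1: waits 0, runs 0→11
J2: waits 11, runs 11→13
J3: waits 13, runs 13→21
J4: waits 21, runs 21→33
Sum = 0+11+13+21 = 45.

45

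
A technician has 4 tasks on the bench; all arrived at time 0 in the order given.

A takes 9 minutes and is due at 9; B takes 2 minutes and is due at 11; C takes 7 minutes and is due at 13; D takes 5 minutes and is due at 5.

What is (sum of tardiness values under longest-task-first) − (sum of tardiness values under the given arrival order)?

8

LPT (decreasing processing time): A C D B.
A: 0→9, due 9, tardiness 0
C: 9→16, due 13, tardiness 3
D: 16→21, due 5, tardiness 16
B: 21→23, due 11, tardiness 12
Sum = 0+3+16+12 = 31.
FIFO (arrival order): A B C D.
A: 0→9, due 9, tardiness 0
B: 9→11, due 11, tardiness 0
C: 11→18, due 13, tardiness 5
D: 18→23, due 5, tardiness 18
Sum = 0+0+5+18 = 23.
Difference = 31 − 23 = 8.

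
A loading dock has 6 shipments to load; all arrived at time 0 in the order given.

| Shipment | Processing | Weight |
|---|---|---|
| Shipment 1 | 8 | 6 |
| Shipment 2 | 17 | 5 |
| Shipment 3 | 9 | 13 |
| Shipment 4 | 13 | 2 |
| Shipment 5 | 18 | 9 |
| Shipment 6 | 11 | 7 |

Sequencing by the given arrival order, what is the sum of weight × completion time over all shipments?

1826

FIFO (arrival order): Shipment 1 Shipment 2 Shipment 3 Shipment 4 Shipment 5 Shipment 6.
Shipment 1: finishes 8, weight 6, w·C = 48
Shipment 2: finishes 25, weight 5, w·C = 125
Shipment 3: finishes 34, weight 13, w·C = 442
Shipment 4: finishes 47, weight 2, w·C = 94
Shipment 5: finishes 65, weight 9, w·C = 585
Shipment 6: finishes 76, weight 7, w·C = 532
Sum = 48+125+442+94+585+532 = 1826.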